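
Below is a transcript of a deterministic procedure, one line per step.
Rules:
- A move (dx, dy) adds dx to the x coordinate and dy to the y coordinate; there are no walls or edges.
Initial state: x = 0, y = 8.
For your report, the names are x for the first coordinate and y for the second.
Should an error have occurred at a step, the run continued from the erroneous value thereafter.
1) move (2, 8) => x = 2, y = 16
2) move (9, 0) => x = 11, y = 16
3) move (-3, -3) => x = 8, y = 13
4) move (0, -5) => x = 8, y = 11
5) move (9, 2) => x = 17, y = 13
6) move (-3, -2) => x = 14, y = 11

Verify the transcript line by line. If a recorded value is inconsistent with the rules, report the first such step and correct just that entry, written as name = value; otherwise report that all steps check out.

step 4, y = 8

step 1: x = 0 + (2) = 2, y = 8 + (8) = 16 -> no discrepancy
step 2: x = 2 + (9) = 11, y = 16 + (0) = 16 -> verified
step 3: x = 11 + (-3) = 8, y = 16 + (-3) = 13 -> in agreement
step 4: x = 8 + (0) = 8, y = 13 + (-5) = 8 -> the recorded entry deviates here
The audit stops at step 4: the recorded entry is wrong and should be y = 8.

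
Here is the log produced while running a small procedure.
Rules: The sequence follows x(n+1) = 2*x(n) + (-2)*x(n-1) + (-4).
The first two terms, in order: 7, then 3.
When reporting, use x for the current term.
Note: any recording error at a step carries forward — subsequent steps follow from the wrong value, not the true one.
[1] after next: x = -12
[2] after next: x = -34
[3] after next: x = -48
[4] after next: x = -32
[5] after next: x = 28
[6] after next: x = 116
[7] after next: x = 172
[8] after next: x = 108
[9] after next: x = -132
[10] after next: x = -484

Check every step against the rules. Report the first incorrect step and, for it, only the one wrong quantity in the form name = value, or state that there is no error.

Step 1: x = 2*(3) + (-2)*(7) + (-4) = -12 — confirmed correct.
Step 2: x = 2*(-12) + (-2)*(3) + (-4) = -34 — verified.
Step 3: x = 2*(-34) + (-2)*(-12) + (-4) = -48 — consistent with the log.
Step 4: x = 2*(-48) + (-2)*(-34) + (-4) = -32 — verified.
Step 5: x = 2*(-32) + (-2)*(-48) + (-4) = 28 — verified.
Step 6: x = 2*(28) + (-2)*(-32) + (-4) = 116 — same as recorded.
Step 7: x = 2*(116) + (-2)*(28) + (-4) = 172 — matches.
Step 8: x = 2*(172) + (-2)*(116) + (-4) = 108 — verified.
Step 9: x = 2*(108) + (-2)*(172) + (-4) = -132 — verified.
Step 10: x = 2*(-132) + (-2)*(108) + (-4) = -484 — in agreement.
The whole run recomputes cleanly — no discrepancies.

no error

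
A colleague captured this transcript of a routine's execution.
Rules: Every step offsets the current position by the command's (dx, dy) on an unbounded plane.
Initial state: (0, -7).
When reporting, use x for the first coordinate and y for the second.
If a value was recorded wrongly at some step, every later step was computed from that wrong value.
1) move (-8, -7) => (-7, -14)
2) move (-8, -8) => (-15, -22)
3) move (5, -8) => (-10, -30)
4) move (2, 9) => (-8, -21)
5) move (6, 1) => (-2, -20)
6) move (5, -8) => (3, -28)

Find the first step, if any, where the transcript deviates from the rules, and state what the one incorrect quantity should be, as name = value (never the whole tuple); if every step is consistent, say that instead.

step 1, x = -8

1. x = 0 + (-8) = -8, y = -7 + (-7) = -14 (first mismatch against the transcript)
First incorrect step: 1; the correct value is x = -8.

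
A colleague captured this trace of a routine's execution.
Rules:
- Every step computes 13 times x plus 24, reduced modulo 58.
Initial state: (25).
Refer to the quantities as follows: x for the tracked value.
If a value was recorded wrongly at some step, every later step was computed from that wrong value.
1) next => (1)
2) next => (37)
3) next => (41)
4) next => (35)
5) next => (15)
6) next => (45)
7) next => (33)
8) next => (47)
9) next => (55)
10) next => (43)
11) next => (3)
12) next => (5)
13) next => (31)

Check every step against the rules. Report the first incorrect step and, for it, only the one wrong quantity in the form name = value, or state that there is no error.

step 7, x = 29

1. x = (13*25 + 24) mod 58 = 1 (confirmed correct)
2. x = (13*1 + 24) mod 58 = 37 (matches)
3. x = (13*37 + 24) mod 58 = 41 (confirmed correct)
4. x = (13*41 + 24) mod 58 = 35 (checks out)
5. x = (13*35 + 24) mod 58 = 15 (in agreement)
6. x = (13*15 + 24) mod 58 = 45 (checks out)
7. x = (13*45 + 24) mod 58 = 29 (a discrepancy with the trace)
That makes step 7 the first incorrect line — x = 29 is what it should show.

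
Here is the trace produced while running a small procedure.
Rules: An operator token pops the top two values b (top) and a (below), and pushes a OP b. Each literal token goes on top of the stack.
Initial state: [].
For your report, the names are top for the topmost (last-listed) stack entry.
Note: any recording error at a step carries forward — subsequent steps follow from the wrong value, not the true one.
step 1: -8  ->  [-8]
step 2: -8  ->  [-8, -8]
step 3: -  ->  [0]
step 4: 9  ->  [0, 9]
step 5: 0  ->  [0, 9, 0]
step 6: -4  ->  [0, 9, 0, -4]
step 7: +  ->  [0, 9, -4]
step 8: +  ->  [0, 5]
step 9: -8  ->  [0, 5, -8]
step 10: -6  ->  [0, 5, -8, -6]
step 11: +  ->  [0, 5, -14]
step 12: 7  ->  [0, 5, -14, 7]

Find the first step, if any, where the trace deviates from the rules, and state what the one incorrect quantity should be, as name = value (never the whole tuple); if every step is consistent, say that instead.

no error

Recomputing the run from the initial state:
step 1: [-8]
step 2: [-8, -8]
step 3: [0]
step 4: [0, 9]
step 5: [0, 9, 0]
step 6: [0, 9, 0, -4]
step 7: [0, 9, -4]
step 8: [0, 5]
step 9: [0, 5, -8]
step 10: [0, 5, -8, -6]
step 11: [0, 5, -14]
step 12: [0, 5, -14, 7]
This matches the trace at every step.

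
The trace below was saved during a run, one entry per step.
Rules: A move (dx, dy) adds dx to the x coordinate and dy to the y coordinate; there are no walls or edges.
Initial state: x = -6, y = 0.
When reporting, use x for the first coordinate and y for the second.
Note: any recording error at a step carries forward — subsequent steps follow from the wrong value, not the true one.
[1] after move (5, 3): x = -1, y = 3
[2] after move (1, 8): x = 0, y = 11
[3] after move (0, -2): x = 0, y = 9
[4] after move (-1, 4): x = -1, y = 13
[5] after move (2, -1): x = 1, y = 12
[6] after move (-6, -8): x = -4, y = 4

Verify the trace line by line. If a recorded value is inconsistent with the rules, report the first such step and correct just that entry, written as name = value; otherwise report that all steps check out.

Step 1: x = -6 + (5) = -1, y = 0 + (3) = 3 — checks out.
Step 2: x = -1 + (1) = 0, y = 3 + (8) = 11 — exactly as logged.
Step 3: x = 0 + (0) = 0, y = 11 + (-2) = 9 — in agreement.
Step 4: x = 0 + (-1) = -1, y = 9 + (4) = 13 — checks out.
Step 5: x = -1 + (2) = 1, y = 13 + (-1) = 12 — checks out.
Step 6: x = 1 + (-6) = -5, y = 12 + (-8) = 4 — the trace disagrees here.
The earliest wrong entry is at step 6: it should read x = -5.

step 6, x = -5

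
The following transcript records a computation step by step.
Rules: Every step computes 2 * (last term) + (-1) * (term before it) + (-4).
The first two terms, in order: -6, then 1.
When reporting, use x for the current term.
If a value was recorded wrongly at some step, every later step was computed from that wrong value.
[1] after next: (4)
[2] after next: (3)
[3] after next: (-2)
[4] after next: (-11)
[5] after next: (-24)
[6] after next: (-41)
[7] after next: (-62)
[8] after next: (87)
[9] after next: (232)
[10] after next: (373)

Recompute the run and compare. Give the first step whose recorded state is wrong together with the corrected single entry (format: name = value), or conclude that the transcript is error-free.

Step 1: x = 2*(1) + (-1)*(-6) + (-4) = 4 — agrees with the transcript.
Step 2: x = 2*(4) + (-1)*(1) + (-4) = 3 — no discrepancy.
Step 3: x = 2*(3) + (-1)*(4) + (-4) = -2 — agrees with the transcript.
Step 4: x = 2*(-2) + (-1)*(3) + (-4) = -11 — checks out.
Step 5: x = 2*(-11) + (-1)*(-2) + (-4) = -24 — checks out.
Step 6: x = 2*(-24) + (-1)*(-11) + (-4) = -41 — agrees with the transcript.
Step 7: x = 2*(-41) + (-1)*(-24) + (-4) = -62 — in agreement.
Step 8: x = 2*(-62) + (-1)*(-41) + (-4) = -87 — the transcript disagrees here.
That makes step 8 the first incorrect line — x = -87 is what it should show.

step 8, x = -87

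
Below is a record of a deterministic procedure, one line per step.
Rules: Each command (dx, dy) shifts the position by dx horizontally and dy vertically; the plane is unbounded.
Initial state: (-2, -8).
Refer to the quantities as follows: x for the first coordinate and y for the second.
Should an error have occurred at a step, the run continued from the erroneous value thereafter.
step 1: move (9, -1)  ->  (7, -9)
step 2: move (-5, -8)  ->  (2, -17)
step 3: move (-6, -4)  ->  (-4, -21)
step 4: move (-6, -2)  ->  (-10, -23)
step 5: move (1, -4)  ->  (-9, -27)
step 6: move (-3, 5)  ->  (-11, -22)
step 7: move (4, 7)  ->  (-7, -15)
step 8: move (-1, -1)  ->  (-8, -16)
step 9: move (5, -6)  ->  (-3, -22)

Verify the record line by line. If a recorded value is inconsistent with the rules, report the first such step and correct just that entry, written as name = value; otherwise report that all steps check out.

step 1: x = -2 + (9) = 7, y = -8 + (-1) = -9 -> same as recorded
step 2: x = 7 + (-5) = 2, y = -9 + (-8) = -17 -> matches
step 3: x = 2 + (-6) = -4, y = -17 + (-4) = -21 -> checks out
step 4: x = -4 + (-6) = -10, y = -21 + (-2) = -23 -> checks out
step 5: x = -10 + (1) = -9, y = -23 + (-4) = -27 -> matches
step 6: x = -9 + (-3) = -12, y = -27 + (5) = -22 -> the record has a different value
First incorrect step: 6; the correct value is x = -12.

step 6, x = -12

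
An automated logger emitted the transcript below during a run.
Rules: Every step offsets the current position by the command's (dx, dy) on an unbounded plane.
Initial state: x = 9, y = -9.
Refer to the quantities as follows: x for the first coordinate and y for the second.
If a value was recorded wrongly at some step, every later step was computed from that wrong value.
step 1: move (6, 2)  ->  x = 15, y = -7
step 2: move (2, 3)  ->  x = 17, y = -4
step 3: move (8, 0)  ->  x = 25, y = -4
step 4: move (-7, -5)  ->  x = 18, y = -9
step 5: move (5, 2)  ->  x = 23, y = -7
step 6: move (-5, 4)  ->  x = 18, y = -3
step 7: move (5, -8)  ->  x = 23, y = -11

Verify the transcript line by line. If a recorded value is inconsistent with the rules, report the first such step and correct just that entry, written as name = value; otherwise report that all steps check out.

no error

Step 1: x = 9 + (6) = 15, y = -9 + (2) = -7 — confirmed correct.
Step 2: x = 15 + (2) = 17, y = -7 + (3) = -4 — exactly as logged.
Step 3: x = 17 + (8) = 25, y = -4 + (0) = -4 — exactly as logged.
Step 4: x = 25 + (-7) = 18, y = -4 + (-5) = -9 — agrees with the transcript.
Step 5: x = 18 + (5) = 23, y = -9 + (2) = -7 — verified.
Step 6: x = 23 + (-5) = 18, y = -7 + (4) = -3 — consistent with the transcript.
Step 7: x = 18 + (5) = 23, y = -3 + (-8) = -11 — in agreement.
Every step is consistent.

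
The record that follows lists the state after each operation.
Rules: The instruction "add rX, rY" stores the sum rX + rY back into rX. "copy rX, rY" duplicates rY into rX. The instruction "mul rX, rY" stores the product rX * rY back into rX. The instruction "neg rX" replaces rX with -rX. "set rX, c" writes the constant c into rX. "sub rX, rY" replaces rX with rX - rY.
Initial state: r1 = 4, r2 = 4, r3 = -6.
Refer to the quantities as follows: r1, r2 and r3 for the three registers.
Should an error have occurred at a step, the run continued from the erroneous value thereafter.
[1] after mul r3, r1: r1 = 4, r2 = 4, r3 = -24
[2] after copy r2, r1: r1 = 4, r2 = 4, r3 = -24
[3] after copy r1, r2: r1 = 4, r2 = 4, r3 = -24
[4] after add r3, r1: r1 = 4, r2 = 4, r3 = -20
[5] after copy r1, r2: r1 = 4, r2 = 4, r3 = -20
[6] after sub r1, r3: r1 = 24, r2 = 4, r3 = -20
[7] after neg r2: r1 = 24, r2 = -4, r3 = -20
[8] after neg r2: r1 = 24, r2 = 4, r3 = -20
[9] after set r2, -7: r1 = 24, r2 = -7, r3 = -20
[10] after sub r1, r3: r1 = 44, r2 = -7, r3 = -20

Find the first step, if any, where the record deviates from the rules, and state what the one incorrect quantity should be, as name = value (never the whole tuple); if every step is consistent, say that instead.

no error

Recomputing the run from the initial state:
step 1: r1 = 4, r2 = 4, r3 = -24
step 2: r1 = 4, r2 = 4, r3 = -24
step 3: r1 = 4, r2 = 4, r3 = -24
step 4: r1 = 4, r2 = 4, r3 = -20
step 5: r1 = 4, r2 = 4, r3 = -20
step 6: r1 = 24, r2 = 4, r3 = -20
step 7: r1 = 24, r2 = -4, r3 = -20
step 8: r1 = 24, r2 = 4, r3 = -20
step 9: r1 = 24, r2 = -7, r3 = -20
step 10: r1 = 44, r2 = -7, r3 = -20
This matches the record at every step.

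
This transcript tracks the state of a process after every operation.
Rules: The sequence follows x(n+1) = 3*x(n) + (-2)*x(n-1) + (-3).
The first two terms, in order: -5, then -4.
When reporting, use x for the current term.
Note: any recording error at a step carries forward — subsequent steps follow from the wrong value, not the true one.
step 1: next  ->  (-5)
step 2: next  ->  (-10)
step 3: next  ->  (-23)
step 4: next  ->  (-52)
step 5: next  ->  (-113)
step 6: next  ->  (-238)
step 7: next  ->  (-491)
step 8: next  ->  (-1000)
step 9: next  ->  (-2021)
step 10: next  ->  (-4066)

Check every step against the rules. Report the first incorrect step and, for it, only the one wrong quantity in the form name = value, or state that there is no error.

no error

Step 1: x = 3*(-4) + (-2)*(-5) + (-3) = -5 — exactly as logged.
Step 2: x = 3*(-5) + (-2)*(-4) + (-3) = -10 — exactly as logged.
Step 3: x = 3*(-10) + (-2)*(-5) + (-3) = -23 — verified.
Step 4: x = 3*(-23) + (-2)*(-10) + (-3) = -52 — checks out.
Step 5: x = 3*(-52) + (-2)*(-23) + (-3) = -113 — same as recorded.
Step 6: x = 3*(-113) + (-2)*(-52) + (-3) = -238 — exactly as logged.
Step 7: x = 3*(-238) + (-2)*(-113) + (-3) = -491 — same as recorded.
Step 8: x = 3*(-491) + (-2)*(-238) + (-3) = -1000 — confirmed correct.
Step 9: x = 3*(-1000) + (-2)*(-491) + (-3) = -2021 — matches.
Step 10: x = 3*(-2021) + (-2)*(-1000) + (-3) = -4066 — matches.
All entries verified; no error found.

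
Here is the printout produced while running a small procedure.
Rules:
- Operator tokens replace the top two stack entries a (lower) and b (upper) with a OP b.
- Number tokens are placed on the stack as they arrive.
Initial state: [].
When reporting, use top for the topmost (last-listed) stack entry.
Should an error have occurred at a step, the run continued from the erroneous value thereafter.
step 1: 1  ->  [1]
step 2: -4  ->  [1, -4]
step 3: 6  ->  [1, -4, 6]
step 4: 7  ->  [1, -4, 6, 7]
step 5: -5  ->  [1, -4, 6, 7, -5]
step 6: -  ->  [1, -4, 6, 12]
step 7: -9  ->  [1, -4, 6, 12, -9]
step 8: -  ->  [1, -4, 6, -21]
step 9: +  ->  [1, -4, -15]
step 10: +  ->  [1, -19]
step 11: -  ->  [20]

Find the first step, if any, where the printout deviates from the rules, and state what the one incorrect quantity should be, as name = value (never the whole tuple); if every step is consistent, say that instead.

step 8, top = 21

1. push 1: top = 1 (matches)
2. push -4: top = -4 (confirmed correct)
3. push 6: top = 6 (consistent with the printout)
4. push 7: top = 7 (checks out)
5. push -5: top = -5 (checks out)
6. 7 - -5 = 12 (consistent with the printout)
7. push -9: top = -9 (confirmed correct)
8. 12 - -9 = 21 (first mismatch against the printout)
First incorrect step: 8; the correct value is top = 21.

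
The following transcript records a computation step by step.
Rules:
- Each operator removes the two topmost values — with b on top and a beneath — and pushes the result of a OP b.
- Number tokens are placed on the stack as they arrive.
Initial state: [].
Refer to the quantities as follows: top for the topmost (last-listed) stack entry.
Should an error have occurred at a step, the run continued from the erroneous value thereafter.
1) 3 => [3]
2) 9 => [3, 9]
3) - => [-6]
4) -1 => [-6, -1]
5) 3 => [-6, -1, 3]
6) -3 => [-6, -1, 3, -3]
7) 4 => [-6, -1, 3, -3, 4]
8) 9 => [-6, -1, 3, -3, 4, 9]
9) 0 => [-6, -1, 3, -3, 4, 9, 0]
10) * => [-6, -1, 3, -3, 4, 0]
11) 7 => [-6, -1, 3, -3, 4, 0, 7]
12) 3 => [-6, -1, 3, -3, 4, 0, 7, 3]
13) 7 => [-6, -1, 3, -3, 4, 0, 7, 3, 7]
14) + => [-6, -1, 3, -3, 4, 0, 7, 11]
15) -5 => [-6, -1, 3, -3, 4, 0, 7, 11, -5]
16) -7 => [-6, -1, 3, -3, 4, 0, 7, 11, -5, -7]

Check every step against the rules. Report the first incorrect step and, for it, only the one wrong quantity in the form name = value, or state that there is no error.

step 14, top = 10

Recomputing the run from the initial state:
step 1: [3]
step 2: [3, 9]
step 3: [-6]
step 4: [-6, -1]
step 5: [-6, -1, 3]
step 6: [-6, -1, 3, -3]
step 7: [-6, -1, 3, -3, 4]
step 8: [-6, -1, 3, -3, 4, 9]
step 9: [-6, -1, 3, -3, 4, 9, 0]
step 10: [-6, -1, 3, -3, 4, 0]
step 11: [-6, -1, 3, -3, 4, 0, 7]
step 12: [-6, -1, 3, -3, 4, 0, 7, 3]
step 13: [-6, -1, 3, -3, 4, 0, 7, 3, 7]
step 14: [-6, -1, 3, -3, 4, 0, 7, 10]
step 15: [-6, -1, 3, -3, 4, 0, 7, 10, -5]
step 16: [-6, -1, 3, -3, 4, 0, 7, 10, -5, -7]
The first disagreement with the transcript is at step 14, where the value should be top = 10.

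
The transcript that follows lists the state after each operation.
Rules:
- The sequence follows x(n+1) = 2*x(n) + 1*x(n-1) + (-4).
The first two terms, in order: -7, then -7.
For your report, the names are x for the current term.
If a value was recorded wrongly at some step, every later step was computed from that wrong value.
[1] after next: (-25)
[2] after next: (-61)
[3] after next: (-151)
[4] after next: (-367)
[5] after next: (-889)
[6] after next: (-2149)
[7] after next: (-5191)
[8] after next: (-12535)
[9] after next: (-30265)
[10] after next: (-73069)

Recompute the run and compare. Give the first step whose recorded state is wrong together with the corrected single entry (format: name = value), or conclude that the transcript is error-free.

step 1: x = 2*(-7) + (1)*(-7) + (-4) = -25 -> consistent with the transcript
step 2: x = 2*(-25) + (1)*(-7) + (-4) = -61 -> agrees with the transcript
step 3: x = 2*(-61) + (1)*(-25) + (-4) = -151 -> same as recorded
step 4: x = 2*(-151) + (1)*(-61) + (-4) = -367 -> agrees with the transcript
step 5: x = 2*(-367) + (1)*(-151) + (-4) = -889 -> confirmed correct
step 6: x = 2*(-889) + (1)*(-367) + (-4) = -2149 -> no discrepancy
step 7: x = 2*(-2149) + (1)*(-889) + (-4) = -5191 -> confirmed correct
step 8: x = 2*(-5191) + (1)*(-2149) + (-4) = -12535 -> exactly as logged
step 9: x = 2*(-12535) + (1)*(-5191) + (-4) = -30265 -> verified
step 10: x = 2*(-30265) + (1)*(-12535) + (-4) = -73069 -> confirmed correct
The whole run recomputes cleanly — no discrepancies.

no error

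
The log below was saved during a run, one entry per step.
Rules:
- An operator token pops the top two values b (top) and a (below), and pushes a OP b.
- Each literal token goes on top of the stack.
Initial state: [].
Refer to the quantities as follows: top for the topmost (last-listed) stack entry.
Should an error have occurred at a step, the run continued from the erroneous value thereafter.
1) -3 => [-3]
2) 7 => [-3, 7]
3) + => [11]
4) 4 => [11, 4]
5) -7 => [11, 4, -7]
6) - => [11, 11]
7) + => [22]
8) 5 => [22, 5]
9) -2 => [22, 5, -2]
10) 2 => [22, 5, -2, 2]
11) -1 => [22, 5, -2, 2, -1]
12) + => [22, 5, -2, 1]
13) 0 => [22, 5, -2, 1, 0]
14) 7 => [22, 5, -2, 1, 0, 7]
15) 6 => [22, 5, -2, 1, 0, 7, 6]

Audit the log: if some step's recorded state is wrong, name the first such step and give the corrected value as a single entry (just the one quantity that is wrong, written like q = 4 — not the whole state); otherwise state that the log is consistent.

step 3, top = 4

step 1: push -3: top = -3 -> same as recorded
step 2: push 7: top = 7 -> matches
step 3: -3 + 7 = 4 -> the recorded entry deviates here
First incorrect step: 3; the correct value is top = 4.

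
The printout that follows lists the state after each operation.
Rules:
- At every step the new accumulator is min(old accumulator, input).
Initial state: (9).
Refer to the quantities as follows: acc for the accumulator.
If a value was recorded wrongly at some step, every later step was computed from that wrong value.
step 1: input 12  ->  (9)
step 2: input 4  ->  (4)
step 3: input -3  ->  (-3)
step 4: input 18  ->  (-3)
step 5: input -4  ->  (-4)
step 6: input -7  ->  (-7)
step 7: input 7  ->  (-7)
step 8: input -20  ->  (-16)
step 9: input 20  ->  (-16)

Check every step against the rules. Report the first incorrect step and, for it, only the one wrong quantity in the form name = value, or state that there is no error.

Recomputing the run from the initial state:
step 1: acc = 9
step 2: acc = 4
step 3: acc = -3
step 4: acc = -3
step 5: acc = -4
step 6: acc = -7
step 7: acc = -7
step 8: acc = -20
step 9: acc = -20
The first disagreement with the printout is at step 8, where the value should be acc = -20.

step 8, acc = -20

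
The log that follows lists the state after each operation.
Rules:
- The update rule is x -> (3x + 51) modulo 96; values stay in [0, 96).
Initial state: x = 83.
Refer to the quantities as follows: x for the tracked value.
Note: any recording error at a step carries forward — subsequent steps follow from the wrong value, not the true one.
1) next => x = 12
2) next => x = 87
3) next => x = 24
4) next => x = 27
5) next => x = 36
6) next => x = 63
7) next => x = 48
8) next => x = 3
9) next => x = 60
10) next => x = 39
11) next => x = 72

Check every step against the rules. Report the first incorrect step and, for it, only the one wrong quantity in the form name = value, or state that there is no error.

Step 1: x = (3*83 + 51) mod 96 = 12 — no discrepancy.
Step 2: x = (3*12 + 51) mod 96 = 87 — no discrepancy.
Step 3: x = (3*87 + 51) mod 96 = 24 — matches.
Step 4: x = (3*24 + 51) mod 96 = 27 — in agreement.
Step 5: x = (3*27 + 51) mod 96 = 36 — matches.
Step 6: x = (3*36 + 51) mod 96 = 63 — confirmed correct.
Step 7: x = (3*63 + 51) mod 96 = 48 — confirmed correct.
Step 8: x = (3*48 + 51) mod 96 = 3 — consistent with the log.
Step 9: x = (3*3 + 51) mod 96 = 60 — agrees with the log.
Step 10: x = (3*60 + 51) mod 96 = 39 — checks out.
Step 11: x = (3*39 + 51) mod 96 = 72 — in agreement.
No step deviates from the rules.

no error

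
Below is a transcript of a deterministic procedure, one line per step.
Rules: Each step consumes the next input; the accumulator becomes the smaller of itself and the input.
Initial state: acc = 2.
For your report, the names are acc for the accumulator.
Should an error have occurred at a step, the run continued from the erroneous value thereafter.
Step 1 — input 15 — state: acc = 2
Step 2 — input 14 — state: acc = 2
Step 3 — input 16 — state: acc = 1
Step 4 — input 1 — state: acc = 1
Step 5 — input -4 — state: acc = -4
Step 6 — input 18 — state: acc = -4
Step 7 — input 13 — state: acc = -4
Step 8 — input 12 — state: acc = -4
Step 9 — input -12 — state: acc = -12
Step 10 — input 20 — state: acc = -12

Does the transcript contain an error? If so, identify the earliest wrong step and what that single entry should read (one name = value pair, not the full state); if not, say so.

1. acc = min(2, 15) = 2 (agrees with the transcript)
2. acc = min(2, 14) = 2 (confirmed correct)
3. acc = min(2, 16) = 2 (the transcript has a different value)
First deviation found at step 3; the corrected entry is acc = 2.

step 3, acc = 2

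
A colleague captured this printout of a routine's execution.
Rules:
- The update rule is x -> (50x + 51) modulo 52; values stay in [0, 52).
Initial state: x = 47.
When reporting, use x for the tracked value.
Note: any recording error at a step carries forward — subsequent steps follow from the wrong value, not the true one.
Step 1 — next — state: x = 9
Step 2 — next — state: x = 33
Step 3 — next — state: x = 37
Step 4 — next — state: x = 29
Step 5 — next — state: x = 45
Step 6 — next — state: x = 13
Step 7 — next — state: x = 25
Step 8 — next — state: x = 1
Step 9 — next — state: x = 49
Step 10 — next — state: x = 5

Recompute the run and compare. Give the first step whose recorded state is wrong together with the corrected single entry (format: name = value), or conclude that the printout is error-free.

no error

Recomputing the run from the initial state:
step 1: x = 9
step 2: x = 33
step 3: x = 37
step 4: x = 29
step 5: x = 45
step 6: x = 13
step 7: x = 25
step 8: x = 1
step 9: x = 49
step 10: x = 5
This matches the printout at every step.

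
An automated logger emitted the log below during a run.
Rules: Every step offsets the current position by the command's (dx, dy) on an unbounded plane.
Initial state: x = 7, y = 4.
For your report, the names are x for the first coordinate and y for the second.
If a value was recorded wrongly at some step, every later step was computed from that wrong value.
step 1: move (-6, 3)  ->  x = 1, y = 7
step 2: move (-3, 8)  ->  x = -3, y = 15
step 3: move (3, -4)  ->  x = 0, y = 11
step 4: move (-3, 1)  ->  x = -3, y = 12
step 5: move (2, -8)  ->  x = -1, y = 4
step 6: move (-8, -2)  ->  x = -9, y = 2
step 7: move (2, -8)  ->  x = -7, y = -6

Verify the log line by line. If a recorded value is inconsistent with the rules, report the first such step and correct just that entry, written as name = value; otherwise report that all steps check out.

Recomputing the run from the initial state:
step 1: x = 1, y = 7
step 2: x = -2, y = 15
step 3: x = 1, y = 11
step 4: x = -2, y = 12
step 5: x = 0, y = 4
step 6: x = -8, y = 2
step 7: x = -6, y = -6
The first disagreement with the log is at step 2, where the value should be x = -2.

step 2, x = -2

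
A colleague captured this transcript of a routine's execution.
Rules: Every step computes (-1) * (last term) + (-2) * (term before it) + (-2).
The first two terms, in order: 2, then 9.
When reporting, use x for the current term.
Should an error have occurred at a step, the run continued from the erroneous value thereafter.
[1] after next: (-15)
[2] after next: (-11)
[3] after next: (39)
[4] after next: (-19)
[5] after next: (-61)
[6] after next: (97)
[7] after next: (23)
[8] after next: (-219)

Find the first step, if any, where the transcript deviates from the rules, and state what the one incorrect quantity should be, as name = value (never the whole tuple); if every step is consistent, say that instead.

step 2, x = -5

Recomputing the run from the initial state:
step 1: x = -15
step 2: x = -5
step 3: x = 33
step 4: x = -25
step 5: x = -43
step 6: x = 91
step 7: x = -7
step 8: x = -177
The first disagreement with the transcript is at step 2, where the value should be x = -5.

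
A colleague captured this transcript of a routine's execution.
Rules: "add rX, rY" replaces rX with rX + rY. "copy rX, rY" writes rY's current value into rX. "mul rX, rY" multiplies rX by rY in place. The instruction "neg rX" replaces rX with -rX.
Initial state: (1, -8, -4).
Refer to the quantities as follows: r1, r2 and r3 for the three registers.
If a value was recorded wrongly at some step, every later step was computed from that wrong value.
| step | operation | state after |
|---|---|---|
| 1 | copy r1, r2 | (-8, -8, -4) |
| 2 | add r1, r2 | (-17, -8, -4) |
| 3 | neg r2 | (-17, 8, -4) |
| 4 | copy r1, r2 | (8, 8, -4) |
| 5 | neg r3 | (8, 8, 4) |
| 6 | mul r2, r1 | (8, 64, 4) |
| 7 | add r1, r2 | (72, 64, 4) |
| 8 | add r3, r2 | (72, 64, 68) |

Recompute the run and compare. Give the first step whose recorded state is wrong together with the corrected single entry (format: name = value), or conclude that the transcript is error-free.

Step 1: r1 = -8 — matches.
Step 2: r1 = -8 + -8 = -16 — the recorded entry deviates here.
The audit stops at step 2: the recorded entry is wrong and should be r1 = -16.

step 2, r1 = -16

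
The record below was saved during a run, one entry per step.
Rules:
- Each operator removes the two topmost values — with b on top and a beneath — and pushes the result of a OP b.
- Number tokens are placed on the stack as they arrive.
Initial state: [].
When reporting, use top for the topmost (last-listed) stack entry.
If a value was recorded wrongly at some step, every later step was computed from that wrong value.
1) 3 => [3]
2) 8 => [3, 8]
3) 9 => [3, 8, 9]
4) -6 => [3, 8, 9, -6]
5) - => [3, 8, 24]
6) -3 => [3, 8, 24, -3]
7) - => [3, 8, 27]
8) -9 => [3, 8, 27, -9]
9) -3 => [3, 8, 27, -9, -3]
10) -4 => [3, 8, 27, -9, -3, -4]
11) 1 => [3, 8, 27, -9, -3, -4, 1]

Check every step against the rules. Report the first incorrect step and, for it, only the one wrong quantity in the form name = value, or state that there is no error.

step 5, top = 15

step 1: push 3: top = 3 -> matches
step 2: push 8: top = 8 -> no discrepancy
step 3: push 9: top = 9 -> agrees with the record
step 4: push -6: top = -6 -> consistent with the record
step 5: 9 - -6 = 15 -> this is not what the record shows
First incorrect step: 5; the correct value is top = 15.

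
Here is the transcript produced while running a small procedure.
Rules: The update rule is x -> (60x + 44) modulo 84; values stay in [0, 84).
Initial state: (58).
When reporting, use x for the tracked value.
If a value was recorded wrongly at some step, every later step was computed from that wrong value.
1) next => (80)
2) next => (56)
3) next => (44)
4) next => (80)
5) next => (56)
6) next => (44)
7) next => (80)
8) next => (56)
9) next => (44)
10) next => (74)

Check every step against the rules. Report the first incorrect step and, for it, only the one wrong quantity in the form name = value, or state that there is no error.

step 1: x = (60*58 + 44) mod 84 = 80 -> same as recorded
step 2: x = (60*80 + 44) mod 84 = 56 -> matches
step 3: x = (60*56 + 44) mod 84 = 44 -> confirmed correct
step 4: x = (60*44 + 44) mod 84 = 80 -> matches
step 5: x = (60*80 + 44) mod 84 = 56 -> no discrepancy
step 6: x = (60*56 + 44) mod 84 = 44 -> consistent with the transcript
step 7: x = (60*44 + 44) mod 84 = 80 -> no discrepancy
step 8: x = (60*80 + 44) mod 84 = 56 -> verified
step 9: x = (60*56 + 44) mod 84 = 44 -> no discrepancy
step 10: x = (60*44 + 44) mod 84 = 80 -> the transcript disagrees here
First incorrect step: 10; the correct value is x = 80.

step 10, x = 80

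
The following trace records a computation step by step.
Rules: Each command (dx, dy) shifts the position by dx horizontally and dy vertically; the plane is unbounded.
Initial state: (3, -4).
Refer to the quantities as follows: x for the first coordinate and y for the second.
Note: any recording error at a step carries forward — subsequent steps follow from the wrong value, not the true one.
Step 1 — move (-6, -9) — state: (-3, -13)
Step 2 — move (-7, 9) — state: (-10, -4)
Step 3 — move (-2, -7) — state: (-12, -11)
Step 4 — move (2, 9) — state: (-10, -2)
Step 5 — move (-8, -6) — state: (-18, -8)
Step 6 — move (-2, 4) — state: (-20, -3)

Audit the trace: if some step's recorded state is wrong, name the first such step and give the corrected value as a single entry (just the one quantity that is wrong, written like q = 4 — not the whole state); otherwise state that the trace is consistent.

step 6, y = -4

step 1: x = 3 + (-6) = -3, y = -4 + (-9) = -13 -> agrees with the trace
step 2: x = -3 + (-7) = -10, y = -13 + (9) = -4 -> confirmed correct
step 3: x = -10 + (-2) = -12, y = -4 + (-7) = -11 -> agrees with the trace
step 4: x = -12 + (2) = -10, y = -11 + (9) = -2 -> no discrepancy
step 5: x = -10 + (-8) = -18, y = -2 + (-6) = -8 -> consistent with the trace
step 6: x = -18 + (-2) = -20, y = -8 + (4) = -4 -> first mismatch against the trace
The earliest wrong entry is at step 6: it should read y = -4.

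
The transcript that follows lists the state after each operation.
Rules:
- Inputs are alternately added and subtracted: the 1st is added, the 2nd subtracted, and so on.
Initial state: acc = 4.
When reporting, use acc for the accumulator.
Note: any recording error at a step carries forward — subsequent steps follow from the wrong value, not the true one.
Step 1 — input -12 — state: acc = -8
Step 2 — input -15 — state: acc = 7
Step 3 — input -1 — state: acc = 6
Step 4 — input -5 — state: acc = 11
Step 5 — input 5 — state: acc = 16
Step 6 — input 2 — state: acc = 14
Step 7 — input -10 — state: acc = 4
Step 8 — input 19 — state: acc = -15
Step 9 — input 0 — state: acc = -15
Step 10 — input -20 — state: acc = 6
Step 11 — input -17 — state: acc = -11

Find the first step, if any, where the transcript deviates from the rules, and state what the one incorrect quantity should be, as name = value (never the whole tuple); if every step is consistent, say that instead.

Recomputing the run from the initial state:
step 1: acc = -8
step 2: acc = 7
step 3: acc = 6
step 4: acc = 11
step 5: acc = 16
step 6: acc = 14
step 7: acc = 4
step 8: acc = -15
step 9: acc = -15
step 10: acc = 5
step 11: acc = -12
The first disagreement with the transcript is at step 10, where the value should be acc = 5.

step 10, acc = 5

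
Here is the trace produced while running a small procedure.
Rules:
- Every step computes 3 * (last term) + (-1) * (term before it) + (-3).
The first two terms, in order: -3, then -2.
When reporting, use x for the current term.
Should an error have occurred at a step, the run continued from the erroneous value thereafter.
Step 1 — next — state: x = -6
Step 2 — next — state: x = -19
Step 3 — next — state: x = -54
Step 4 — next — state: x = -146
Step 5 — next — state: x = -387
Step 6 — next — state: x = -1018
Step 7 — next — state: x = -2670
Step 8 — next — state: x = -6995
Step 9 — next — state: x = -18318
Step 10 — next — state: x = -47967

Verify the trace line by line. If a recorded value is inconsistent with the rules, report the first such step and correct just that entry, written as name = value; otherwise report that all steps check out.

1. x = 3*(-2) + (-1)*(-3) + (-3) = -6 (checks out)
2. x = 3*(-6) + (-1)*(-2) + (-3) = -19 (consistent with the trace)
3. x = 3*(-19) + (-1)*(-6) + (-3) = -54 (no discrepancy)
4. x = 3*(-54) + (-1)*(-19) + (-3) = -146 (confirmed correct)
5. x = 3*(-146) + (-1)*(-54) + (-3) = -387 (in agreement)
6. x = 3*(-387) + (-1)*(-146) + (-3) = -1018 (no discrepancy)
7. x = 3*(-1018) + (-1)*(-387) + (-3) = -2670 (agrees with the trace)
8. x = 3*(-2670) + (-1)*(-1018) + (-3) = -6995 (confirmed correct)
9. x = 3*(-6995) + (-1)*(-2670) + (-3) = -18318 (verified)
10. x = 3*(-18318) + (-1)*(-6995) + (-3) = -47962 (the entry is off here)
Conclusion: step 10 carries the first error; the entry should be x = -47962.

step 10, x = -47962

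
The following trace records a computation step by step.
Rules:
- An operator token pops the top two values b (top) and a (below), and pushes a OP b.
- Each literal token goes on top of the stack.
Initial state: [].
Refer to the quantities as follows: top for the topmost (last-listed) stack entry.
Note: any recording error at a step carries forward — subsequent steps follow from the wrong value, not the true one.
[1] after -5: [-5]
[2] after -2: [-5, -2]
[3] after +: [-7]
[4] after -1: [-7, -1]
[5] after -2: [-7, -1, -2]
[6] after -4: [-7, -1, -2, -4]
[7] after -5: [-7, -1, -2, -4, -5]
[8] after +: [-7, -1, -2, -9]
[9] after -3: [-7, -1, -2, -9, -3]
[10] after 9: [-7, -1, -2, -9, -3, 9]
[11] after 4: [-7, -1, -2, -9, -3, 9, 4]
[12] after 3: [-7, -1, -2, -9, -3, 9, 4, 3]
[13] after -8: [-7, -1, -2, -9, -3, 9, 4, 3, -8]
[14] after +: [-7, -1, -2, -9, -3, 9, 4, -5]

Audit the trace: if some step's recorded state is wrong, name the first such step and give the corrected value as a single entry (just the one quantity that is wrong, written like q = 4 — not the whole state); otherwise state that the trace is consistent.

no error

1. push -5: top = -5 (exactly as logged)
2. push -2: top = -2 (checks out)
3. -5 + -2 = -7 (verified)
4. push -1: top = -1 (agrees with the trace)
5. push -2: top = -2 (agrees with the trace)
6. push -4: top = -4 (same as recorded)
7. push -5: top = -5 (no discrepancy)
8. -4 + -5 = -9 (confirmed correct)
9. push -3: top = -3 (checks out)
10. push 9: top = 9 (in agreement)
11. push 4: top = 4 (checks out)
12. push 3: top = 3 (exactly as logged)
13. push -8: top = -8 (in agreement)
14. 3 + -8 = -5 (same as recorded)
The whole run recomputes cleanly — no discrepancies.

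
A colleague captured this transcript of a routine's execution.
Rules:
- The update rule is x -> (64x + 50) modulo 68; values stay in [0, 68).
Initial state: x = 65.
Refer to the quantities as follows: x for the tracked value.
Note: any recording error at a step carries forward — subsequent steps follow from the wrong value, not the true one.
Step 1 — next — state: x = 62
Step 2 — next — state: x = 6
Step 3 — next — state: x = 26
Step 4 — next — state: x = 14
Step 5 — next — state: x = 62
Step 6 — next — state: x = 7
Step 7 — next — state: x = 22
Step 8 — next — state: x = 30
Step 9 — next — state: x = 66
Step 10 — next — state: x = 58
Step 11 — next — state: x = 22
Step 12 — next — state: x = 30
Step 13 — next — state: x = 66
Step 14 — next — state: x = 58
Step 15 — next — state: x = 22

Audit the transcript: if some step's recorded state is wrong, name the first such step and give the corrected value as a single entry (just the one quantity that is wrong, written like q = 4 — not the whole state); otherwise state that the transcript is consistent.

Recomputing the run from the initial state:
step 1: x = 62
step 2: x = 6
step 3: x = 26
step 4: x = 14
step 5: x = 62
step 6: x = 6
step 7: x = 26
step 8: x = 14
step 9: x = 62
step 10: x = 6
step 11: x = 26
step 12: x = 14
step 13: x = 62
step 14: x = 6
step 15: x = 26
The first disagreement with the transcript is at step 6, where the value should be x = 6.

step 6, x = 6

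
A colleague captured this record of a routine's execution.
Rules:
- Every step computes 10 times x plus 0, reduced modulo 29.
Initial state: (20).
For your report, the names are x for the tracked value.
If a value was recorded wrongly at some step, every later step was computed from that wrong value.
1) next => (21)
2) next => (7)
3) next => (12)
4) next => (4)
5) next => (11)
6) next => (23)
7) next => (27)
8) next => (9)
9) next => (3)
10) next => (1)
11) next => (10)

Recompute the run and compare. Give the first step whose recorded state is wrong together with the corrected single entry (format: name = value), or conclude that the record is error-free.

step 1, x = 26

Recomputing the run from the initial state:
step 1: x = 26
step 2: x = 28
step 3: x = 19
step 4: x = 16
step 5: x = 15
step 6: x = 5
step 7: x = 21
step 8: x = 7
step 9: x = 12
step 10: x = 4
step 11: x = 11
The first disagreement with the record is at step 1, where the value should be x = 26.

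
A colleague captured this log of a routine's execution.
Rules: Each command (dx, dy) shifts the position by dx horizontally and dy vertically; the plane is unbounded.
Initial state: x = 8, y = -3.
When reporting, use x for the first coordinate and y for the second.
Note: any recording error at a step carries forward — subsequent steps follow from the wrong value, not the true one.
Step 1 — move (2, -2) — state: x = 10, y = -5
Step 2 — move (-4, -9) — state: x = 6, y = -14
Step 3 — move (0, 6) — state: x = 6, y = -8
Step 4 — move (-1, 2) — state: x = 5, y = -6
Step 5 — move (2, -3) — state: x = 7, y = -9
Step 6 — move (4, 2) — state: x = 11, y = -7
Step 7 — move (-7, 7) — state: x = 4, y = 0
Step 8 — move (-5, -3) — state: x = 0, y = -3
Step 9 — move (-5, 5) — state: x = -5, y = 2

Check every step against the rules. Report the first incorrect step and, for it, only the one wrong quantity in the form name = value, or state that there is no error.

Step 1: x = 8 + (2) = 10, y = -3 + (-2) = -5 — agrees with the log.
Step 2: x = 10 + (-4) = 6, y = -5 + (-9) = -14 — matches.
Step 3: x = 6 + (0) = 6, y = -14 + (6) = -8 — exactly as logged.
Step 4: x = 6 + (-1) = 5, y = -8 + (2) = -6 — checks out.
Step 5: x = 5 + (2) = 7, y = -6 + (-3) = -9 — verified.
Step 6: x = 7 + (4) = 11, y = -9 + (2) = -7 — confirmed correct.
Step 7: x = 11 + (-7) = 4, y = -7 + (7) = 0 — checks out.
Step 8: x = 4 + (-5) = -1, y = 0 + (-3) = -3 — the log has a different value.
That makes step 8 the first incorrect line — x = -1 is what it should show.

step 8, x = -1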